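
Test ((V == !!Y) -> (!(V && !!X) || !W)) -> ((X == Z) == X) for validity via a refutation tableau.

Not valid

Assume the negation and expand:
Initial set: {!(((V == !!Y) -> (!(V && !!X) || !W)) -> ((X == Z) == X))}.
!(((V == !!Y) -> (!(V && !!X) || !W)) -> ((X == Z) == X)): α-rule — add ((V == !!Y) -> (!(V && !!X) || !W)), !((X == Z) == X).
((V == !!Y) -> (!(V && !!X) || !W)): β-rule — branch into !(V == !!Y)  //  (!(V && !!X) || !W).
  branch 1 (add !(V == !!Y)):
    !((X == Z) == X): β-rule — branch into (X == Z), !X  //  !(X == Z), X.
      branch 1.1 (add (X == Z), !X):
        !(V == !!Y): β-rule — branch into V, !!!Y  //  !V, !!Y.
          branch 1.1.1 (add V, !!!Y):
            !!!Y: drop double negation, giving !Y.
            (X == Z): β-rule — branch into X, Z  //  !X, !Z.
              branch 1.1.1.1 (add X, Z):
                × closes — contains both X and !X.
              branch 1.1.1.2 (add !X, !Z):
                ○ open, literals {V=true, X=false, Y=false, Z=false}.
          branch 1.1.2 (add !V, !!Y):
            !!Y: drop double negation, giving Y.
            (X == Z): β-rule — branch into X, Z  //  !X, !Z.
              branch 1.1.2.1 (add X, Z):
                × closes — contains both X and !X.
              branch 1.1.2.2 (add !X, !Z):
                ○ open, literals {V=false, X=false, Y=true, Z=false}.
      branch 1.2 (add !(X == Z), X):
        !(V == !!Y): β-rule — branch into V, !!!Y  //  !V, !!Y.
          branch 1.2.1 (add V, !!!Y):
            !!!Y: drop double negation, giving !Y.
            !(X == Z): β-rule — branch into X, !Z  //  !X, Z.
              branch 1.2.1.1 (add X, !Z):
                ○ open, literals {V=true, X=true, Y=false, Z=false}.
              branch 1.2.1.2 (add !X, Z):
                × closes — contains both X and !X.
          branch 1.2.2 (add !V, !!Y):
            !!Y: drop double negation, giving Y.
            !(X == Z): β-rule — branch into X, !Z  //  !X, Z.
              branch 1.2.2.1 (add X, !Z):
                ○ open, literals {V=false, X=true, Y=true, Z=false}.
              branch 1.2.2.2 (add !X, Z):
                × closes — contains both X and !X.
  branch 2 (add (!(V && !!X) || !W)):
    !((X == Z) == X): β-rule — branch into (X == Z), !X  //  !(X == Z), X.
      branch 2.1 (add (X == Z), !X):
        (!(V && !!X) || !W): β-rule — branch into !(V && !!X)  //  !W.
          branch 2.1.1 (add !(V && !!X)):
            (X == Z): β-rule — branch into X, Z  //  !X, !Z.
              branch 2.1.1.1 (add X, Z):
                × closes — contains both X and !X.
              branch 2.1.1.2 (add !X, !Z):
                !(V && !!X): β-rule — branch into !V  //  !!!X.
                  branch 2.1.1.2.1 (add !V):
                    ○ open, literals {V=false, X=false, Z=false}.
                  branch 2.1.1.2.2 (add !!!X):
                    !!!X: drop double negation, giving !X.
                    ○ open, literals {X=false, Z=false}.
          branch 2.1.2 (add !W):
            (X == Z): β-rule — branch into X, Z  //  !X, !Z.
              branch 2.1.2.1 (add X, Z):
                × closes — contains both X and !X.
              branch 2.1.2.2 (add !X, !Z):
                ○ open, literals {W=false, X=false, Z=false}.
      branch 2.2 (add !(X == Z), X):
        (!(V && !!X) || !W): β-rule — branch into !(V && !!X)  //  !W.
          branch 2.2.1 (add !(V && !!X)):
            !(X == Z): β-rule — branch into X, !Z  //  !X, Z.
              branch 2.2.1.1 (add X, !Z):
                !(V && !!X): β-rule — branch into !V  //  !!!X.
                  branch 2.2.1.1.1 (add !V):
                    ○ open, literals {V=false, X=true, Z=false}.
                  branch 2.2.1.1.2 (add !!!X):
                    !!!X: drop double negation, giving !X.
                    × closes — contains both X and !X.
              branch 2.2.1.2 (add !X, Z):
                × closes — contains both X and !X.
          branch 2.2.2 (add !W):
            !(X == Z): β-rule — branch into X, !Z  //  !X, Z.
              branch 2.2.2.1 (add X, !Z):
                ○ open, literals {W=false, X=true, Z=false}.
              branch 2.2.2.2 (add !X, Z):
                × closes — contains both X and !X.
9 branches closed, 9 open.
An open branch gives a countermodel: V=true, X=false, Y=false, Z=false (unmentioned atoms arbitrary); under it the original formula is false.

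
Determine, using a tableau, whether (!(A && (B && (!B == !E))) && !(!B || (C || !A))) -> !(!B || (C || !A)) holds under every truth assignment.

Assume the negation and expand:
Initial set: {F ((!(A && (B && (!B == !E))) && !(!B || (C || !A))) -> !(!B || (C || !A)))}.
F ((!(A && (B && (!B == !E))) && !(!B || (C || !A))) -> !(!B || (C || !A))): α-rule — add T (!(A && (B && (!B == !E))) && !(!B || (C || !A))), F !(!B || (C || !A)).
T (!(A && (B && (!B == !E))) && !(!B || (C || !A))): α-rule — add T !(A && (B && (!B == !E))), T !(!B || (C || !A)).
T !(!B || (C || !A)): α-rule — add F !B, F (C || !A).
F (C || !A): α-rule — add F C, F !A.
F !(!B || (C || !A)): β-rule — branch into T !B  //  T (C || !A).
  branch 1 (add T !B):
    × closes — contains both B and !B.
  branch 2 (add T (C || !A)):
    T !(A && (B && (!B == !E))): β-rule — branch into F A  //  F (B && (!B == !E)).
      branch 2.1 (add F A):
        × closes — contains both A and !A.
      branch 2.2 (add F (B && (!B == !E))):
        T (C || !A): β-rule — branch into T C  //  T !A.
          branch 2.2.1 (add T C):
            × closes — contains both C and !C.
          branch 2.2.2 (add T !A):
            × closes — contains both A and !A.
All 4 branches close.
Every branch closed, so the negation is unsatisfiable and the formula is valid.

Valid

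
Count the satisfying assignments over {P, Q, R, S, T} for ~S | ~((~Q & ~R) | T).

22

Initial set: {(~S | ~((~Q & ~R) | T))}.
(~S | ~((~Q & ~R) | T)): β-rule — branch into ~S  //  ~((~Q & ~R) | T).
  branch 1 (add ~S):
    ○ open, literals {S=0}.
  branch 2 (add ~((~Q & ~R) | T)):
    ~((~Q & ~R) | T): α-rule — add ~(~Q & ~R), ~T.
    ~(~Q & ~R): β-rule — branch into ~~Q  //  ~~R.
      branch 2.1 (add ~~Q):
        ○ open, literals {Q=1, T=0}.
      branch 2.2 (add ~~R):
        ○ open, literals {R=1, T=0}.
0 branches closed, 3 open.
Each open branch fixes some atoms; the unmentioned ones are free. Counting distinct full assignments: branch {S=0} (P, Q, R, T) contributes 16 new; branch {Q=1, T=0} (P, R, S) contributes 4 new; branch {R=1, T=0} (P, Q, S) contributes 2 new. Total: 22.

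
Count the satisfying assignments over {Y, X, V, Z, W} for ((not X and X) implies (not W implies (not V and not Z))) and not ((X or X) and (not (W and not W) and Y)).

Initial set: {(((not X and X) implies (not W implies (not V and not Z))) and not ((X or X) and (not (W and not W) and Y)))}.
(((not X and X) implies (not W implies (not V and not Z))) and not ((X or X) and (not (W and not W) and Y))): α-rule — add ((not X and X) implies (not W implies (not V and not Z))), not ((X or X) and (not (W and not W) and Y)).
((not X and X) implies (not W implies (not V and not Z))): β-rule — branch into not (not X and X)  //  (not W implies (not V and not Z)).
  branch 1 (add not (not X and X)):
    not ((X or X) and (not (W and not W) and Y)): β-rule — branch into not (X or X)  //  not (not (W and not W) and Y).
      branch 1.1 (add not (X or X)):
        not (X or X): α-rule — add not X, not X.
        not (not X and X): β-rule — branch into not not X  //  not X.
          branch 1.1.1 (add not not X):
            × closes — contains both X and not X.
          branch 1.1.2 (add not X):
            ○ open, literals {X=F}.
      branch 1.2 (add not (not (W and not W) and Y)):
        not (not X and X): β-rule — branch into not not X  //  not X.
          branch 1.2.1 (add not not X):
            not (not (W and not W) and Y): β-rule — branch into not not (W and not W)  //  not Y.
              branch 1.2.1.1 (add not not (W and not W)):
                not not (W and not W): α-rule — add W, not W.
                × closes — contains both W and not W.
              branch 1.2.1.2 (add not Y):
                ○ open, literals {X=T, Y=F}.
          branch 1.2.2 (add not X):
            not (not (W and not W) and Y): β-rule — branch into not not (W and not W)  //  not Y.
              branch 1.2.2.1 (add not not (W and not W)):
                not not (W and not W): α-rule — add W, not W.
                × closes — contains both W and not W.
              branch 1.2.2.2 (add not Y):
                ○ open, literals {X=F, Y=F}.
  branch 2 (add (not W implies (not V and not Z))):
    not ((X or X) and (not (W and not W) and Y)): β-rule — branch into not (X or X)  //  not (not (W and not W) and Y).
      branch 2.1 (add not (X or X)):
        not (X or X): α-rule — add not X, not X.
        (not W implies (not V and not Z)): β-rule — branch into not not W  //  (not V and not Z).
          branch 2.1.1 (add not not W):
            ○ open, literals {W=T, X=F}.
          branch 2.1.2 (add (not V and not Z)):
            (not V and not Z): α-rule — add not V, not Z.
            ○ open, literals {V=F, X=F, Z=F}.
      branch 2.2 (add not (not (W and not W) and Y)):
        (not W implies (not V and not Z)): β-rule — branch into not not W  //  (not V and not Z).
          branch 2.2.1 (add not not W):
            not (not (W and not W) and Y): β-rule — branch into not not (W and not W)  //  not Y.
              branch 2.2.1.1 (add not not (W and not W)):
                not not (W and not W): α-rule — add W, not W.
                × closes — contains both W and not W.
              branch 2.2.1.2 (add not Y):
                ○ open, literals {W=T, Y=F}.
          branch 2.2.2 (add (not V and not Z)):
            (not V and not Z): α-rule — add not V, not Z.
            not (not (W and not W) and Y): β-rule — branch into not not (W and not W)  //  not Y.
              branch 2.2.2.1 (add not not (W and not W)):
                not not (W and not W): α-rule — add W, not W.
                × closes — contains both W and not W.
              branch 2.2.2.2 (add not Y):
                ○ open, literals {V=F, Y=F, Z=F}.
5 branches closed, 7 open.
Each open branch fixes some atoms; the unmentioned ones are free. Counting distinct full assignments: branch {X=F} (Y, V, Z, W) contributes 16 new; branch {X=T, Y=F} (V, Z, W) contributes 8 new; branch {X=F, Y=F} (V, Z, W) contributes 0 new; branch {W=T, X=F} (Y, V, Z) contributes 0 new; branch {V=F, X=F, Z=F} (Y, W) contributes 0 new; branch {W=T, Y=F} (X, V, Z) contributes 0 new; branch {V=F, Y=F, Z=F} (X, W) contributes 0 new. Total: 24.

24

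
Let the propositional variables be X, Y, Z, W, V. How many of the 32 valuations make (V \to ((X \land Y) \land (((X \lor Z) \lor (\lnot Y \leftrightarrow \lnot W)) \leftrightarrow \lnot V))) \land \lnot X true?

8

Initial set: {((V \to ((X \land Y) \land (((X \lor Z) \lor (\lnot Y \leftrightarrow \lnot W)) \leftrightarrow \lnot V))) \land \lnot X)}.
((V \to ((X \land Y) \land (((X \lor Z) \lor (\lnot Y \leftrightarrow \lnot W)) \leftrightarrow \lnot V))) \land \lnot X): α-rule — add (V \to ((X \land Y) \land (((X \lor Z) \lor (\lnot Y \leftrightarrow \lnot W)) \leftrightarrow \lnot V))), \lnot X.
(V \to ((X \land Y) \land (((X \lor Z) \lor (\lnot Y \leftrightarrow \lnot W)) \leftrightarrow \lnot V))): β-rule — branch into \lnot V  //  ((X \land Y) \land (((X \lor Z) \lor (\lnot Y \leftrightarrow \lnot W)) \leftrightarrow \lnot V)).
  branch 1 (add \lnot V):
    ○ open, literals {V=F, X=F}.
  branch 2 (add ((X \land Y) \land (((X \lor Z) \lor (\lnot Y \leftrightarrow \lnot W)) \leftrightarrow \lnot V))):
    ((X \land Y) \land (((X \lor Z) \lor (\lnot Y \leftrightarrow \lnot W)) \leftrightarrow \lnot V)): α-rule — add (X \land Y), (((X \lor Z) \lor (\lnot Y \leftrightarrow \lnot W)) \leftrightarrow \lnot V).
    (X \land Y): α-rule — add X, Y.
    × closes — contains both X and \lnot X.
1 branch closed, 1 open.
Each open branch fixes some atoms; the unmentioned ones are free. Counting distinct full assignments: branch {V=F, X=F} (Y, Z, W) contributes 8 new. Total: 8.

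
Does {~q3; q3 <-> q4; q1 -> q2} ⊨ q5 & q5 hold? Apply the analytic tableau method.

Initial set: {T ~q3; T (q3 <-> q4); T (q1 -> q2); F (q5 & q5)}.
T (q3 <-> q4): β-rule — branch into T q3, T q4  //  F q3, F q4.
  branch 1 (add T q3, T q4):
    × closes — contains both q3 and ~q3.
  branch 2 (add F q3, F q4):
    T (q1 -> q2): β-rule — branch into F q1  //  T q2.
      branch 2.1 (add F q1):
        F (q5 & q5): β-rule — branch into F q5  //  F q5.
          branch 2.1.1 (add F q5):
            ○ open, literals {q1=F, q3=F, q4=F, q5=F}.
          branch 2.1.2 (add F q5):
            ○ open, literals {q1=F, q3=F, q4=F, q5=F}.
      branch 2.2 (add T q2):
        F (q5 & q5): β-rule — branch into F q5  //  F q5.
          branch 2.2.1 (add F q5):
            ○ open, literals {q2=T, q3=F, q4=F, q5=F}.
          branch 2.2.2 (add F q5):
            ○ open, literals {q2=T, q3=F, q4=F, q5=F}.
1 branch closed, 4 open.
An open branch gives a countermodel: q1=F, q3=F, q4=F, q5=F (unmentioned atoms arbitrary); the premises hold there but the conclusion fails.

No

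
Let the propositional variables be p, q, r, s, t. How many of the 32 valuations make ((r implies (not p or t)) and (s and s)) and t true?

Initial set: {T (((r implies (not p or t)) and (s and s)) and t)}.
T (((r implies (not p or t)) and (s and s)) and t): α-rule — add T ((r implies (not p or t)) and (s and s)), T t.
T ((r implies (not p or t)) and (s and s)): α-rule — add T (r implies (not p or t)), T (s and s).
T (s and s): α-rule — add T s, T s.
T (r implies (not p or t)): β-rule — branch into F r  //  T (not p or t).
  branch 1 (add F r):
    ○ open, literals {r=F, s=T, t=T}.
  branch 2 (add T (not p or t)):
    T (not p or t): β-rule — branch into T not p  //  T t.
      branch 2.1 (add T not p):
        ○ open, literals {p=F, s=T, t=T}.
      branch 2.2 (add T t):
        ○ open, literals {s=T, t=T}.
0 branches closed, 3 open.
Each open branch fixes some atoms; the unmentioned ones are free. Counting distinct full assignments: branch {r=F, s=T, t=T} (p, q) contributes 4 new; branch {p=F, s=T, t=T} (q, r) contributes 2 new; branch {s=T, t=T} (p, q, r) contributes 2 new. Total: 8.

8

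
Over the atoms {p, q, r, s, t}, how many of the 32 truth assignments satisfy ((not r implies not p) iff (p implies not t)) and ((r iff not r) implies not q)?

Initial set: {(((not r implies not p) iff (p implies not t)) and ((r iff not r) implies not q))}.
(((not r implies not p) iff (p implies not t)) and ((r iff not r) implies not q)): α-rule — add ((not r implies not p) iff (p implies not t)), ((r iff not r) implies not q).
((not r implies not p) iff (p implies not t)): β-rule — branch into (not r implies not p), (p implies not t)  //  not (not r implies not p), not (p implies not t).
  branch 1 (add (not r implies not p), (p implies not t)):
    ((r iff not r) implies not q): β-rule — branch into not (r iff not r)  //  not q.
      branch 1.1 (add not (r iff not r)):
        (not r implies not p): β-rule — branch into not not r  //  not p.
          branch 1.1.1 (add not not r):
            (p implies not t): β-rule — branch into not p  //  not t.
              branch 1.1.1.1 (add not p):
                not (r iff not r): β-rule — branch into r, not not r  //  not r, not r.
                  branch 1.1.1.1.1 (add r, not not r):
                    ○ open, literals {p=F, r=T}.
                  branch 1.1.1.1.2 (add not r, not r):
                    × closes — contains both r and not r.
              branch 1.1.1.2 (add not t):
                not (r iff not r): β-rule — branch into r, not not r  //  not r, not r.
                  branch 1.1.1.2.1 (add r, not not r):
                    ○ open, literals {r=T, t=F}.
                  branch 1.1.1.2.2 (add not r, not r):
                    × closes — contains both r and not r.
          branch 1.1.2 (add not p):
            (p implies not t): β-rule — branch into not p  //  not t.
              branch 1.1.2.1 (add not p):
                not (r iff not r): β-rule — branch into r, not not r  //  not r, not r.
                  branch 1.1.2.1.1 (add r, not not r):
                    ○ open, literals {p=F, r=T}.
                  branch 1.1.2.1.2 (add not r, not r):
                    ○ open, literals {p=F, r=F}.
              branch 1.1.2.2 (add not t):
                not (r iff not r): β-rule — branch into r, not not r  //  not r, not r.
                  branch 1.1.2.2.1 (add r, not not r):
                    ○ open, literals {p=F, r=T, t=F}.
                  branch 1.1.2.2.2 (add not r, not r):
                    ○ open, literals {p=F, r=F, t=F}.
      branch 1.2 (add not q):
        (not r implies not p): β-rule — branch into not not r  //  not p.
          branch 1.2.1 (add not not r):
            (p implies not t): β-rule — branch into not p  //  not t.
              branch 1.2.1.1 (add not p):
                ○ open, literals {p=F, q=F, r=T}.
              branch 1.2.1.2 (add not t):
                ○ open, literals {q=F, r=T, t=F}.
          branch 1.2.2 (add not p):
            (p implies not t): β-rule — branch into not p  //  not t.
              branch 1.2.2.1 (add not p):
                ○ open, literals {p=F, q=F}.
              branch 1.2.2.2 (add not t):
                ○ open, literals {p=F, q=F, t=F}.
  branch 2 (add not (not r implies not p), not (p implies not t)):
    not (not r implies not p): α-rule — add not r, not not p.
    not (p implies not t): α-rule — add p, not not t.
    ((r iff not r) implies not q): β-rule — branch into not (r iff not r)  //  not q.
      branch 2.1 (add not (r iff not r)):
        not (r iff not r): β-rule — branch into r, not not r  //  not r, not r.
          branch 2.1.1 (add r, not not r):
            × closes — contains both r and not r.
          branch 2.1.2 (add not r, not r):
            ○ open, literals {p=T, r=F, t=T}.
      branch 2.2 (add not q):
        ○ open, literals {p=T, q=F, r=F, t=T}.
3 branches closed, 12 open.
Each open branch fixes some atoms; the unmentioned ones are free. Counting distinct full assignments: branch {p=F, r=T} (q, s, t) contributes 8 new; branch {r=T, t=F} (p, q, s) contributes 4 new; branch {p=F, r=T} (q, s, t) contributes 0 new; branch {p=F, r=F} (q, s, t) contributes 8 new; branch {p=F, r=T, t=F} (q, s) contributes 0 new; branch {p=F, r=F, t=F} (q, s) contributes 0 new; branch {p=F, q=F, r=T} (s, t) contributes 0 new; branch {q=F, r=T, t=F} (p, s) contributes 0 new; branch {p=F, q=F} (r, s, t) contributes 0 new; branch {p=F, q=F, t=F} (r, s) contributes 0 new; branch {p=T, r=F, t=T} (q, s) contributes 4 new; branch {p=T, q=F, r=F, t=T} (s) contributes 0 new. Total: 24.

24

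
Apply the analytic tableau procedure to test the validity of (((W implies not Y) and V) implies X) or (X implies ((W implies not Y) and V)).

Valid

Assume the negation and expand:
Initial set: {not ((((W implies not Y) and V) implies X) or (X implies ((W implies not Y) and V)))}.
not ((((W implies not Y) and V) implies X) or (X implies ((W implies not Y) and V))): α-rule — add not (((W implies not Y) and V) implies X), not (X implies ((W implies not Y) and V)).
not (((W implies not Y) and V) implies X): α-rule — add ((W implies not Y) and V), not X.
not (X implies ((W implies not Y) and V)): α-rule — add X, not ((W implies not Y) and V).
× closes — contains both X and not X.
All 1 branch closes.
Every branch closed, so the negation is unsatisfiable and the formula is valid.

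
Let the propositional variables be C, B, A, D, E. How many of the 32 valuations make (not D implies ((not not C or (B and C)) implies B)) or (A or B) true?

Initial set: {((not D implies ((not not C or (B and C)) implies B)) or (A or B))}.
((not D implies ((not not C or (B and C)) implies B)) or (A or B)): β-rule — branch into (not D implies ((not not C or (B and C)) implies B))  //  (A or B).
  branch 1 (add (not D implies ((not not C or (B and C)) implies B))):
    (not D implies ((not not C or (B and C)) implies B)): β-rule — branch into not not D  //  ((not not C or (B and C)) implies B).
      branch 1.1 (add not not D):
        ○ open, literals {D=T}.
      branch 1.2 (add ((not not C or (B and C)) implies B)):
        ((not not C or (B and C)) implies B): β-rule — branch into not (not not C or (B and C))  //  B.
          branch 1.2.1 (add not (not not C or (B and C))):
            not (not not C or (B and C)): α-rule — add not not not C, not (B and C).
            not not not C: drop double negation, giving not C.
            not (B and C): β-rule — branch into not B  //  not C.
              branch 1.2.1.1 (add not B):
                ○ open, literals {B=F, C=F}.
              branch 1.2.1.2 (add not C):
                ○ open, literals {C=F}.
          branch 1.2.2 (add B):
            ○ open, literals {B=T}.
  branch 2 (add (A or B)):
    (A or B): β-rule — branch into A  //  B.
      branch 2.1 (add A):
        ○ open, literals {A=T}.
      branch 2.2 (add B):
        ○ open, literals {B=T}.
0 branches closed, 6 open.
Each open branch fixes some atoms; the unmentioned ones are free. Counting distinct full assignments: branch {D=T} (C, B, A, E) contributes 16 new; branch {B=F, C=F} (A, D, E) contributes 4 new; branch {C=F} (B, A, D, E) contributes 4 new; branch {B=T} (C, A, D, E) contributes 4 new; branch {A=T} (C, B, D, E) contributes 2 new; branch {B=T} (C, A, D, E) contributes 0 new. Total: 30.

30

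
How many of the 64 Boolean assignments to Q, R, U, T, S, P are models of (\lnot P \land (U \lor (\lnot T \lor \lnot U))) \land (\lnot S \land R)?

8

Initial set: {((\lnot P \land (U \lor (\lnot T \lor \lnot U))) \land (\lnot S \land R))}.
((\lnot P \land (U \lor (\lnot T \lor \lnot U))) \land (\lnot S \land R)): α-rule — add (\lnot P \land (U \lor (\lnot T \lor \lnot U))), (\lnot S \land R).
(\lnot P \land (U \lor (\lnot T \lor \lnot U))): α-rule — add \lnot P, (U \lor (\lnot T \lor \lnot U)).
(\lnot S \land R): α-rule — add \lnot S, R.
(U \lor (\lnot T \lor \lnot U)): β-rule — branch into U  //  (\lnot T \lor \lnot U).
  branch 1 (add U):
    ○ open, literals {P=F, R=T, S=F, U=T}.
  branch 2 (add (\lnot T \lor \lnot U)):
    (\lnot T \lor \lnot U): β-rule — branch into \lnot T  //  \lnot U.
      branch 2.1 (add \lnot T):
        ○ open, literals {P=F, R=T, S=F, T=F}.
      branch 2.2 (add \lnot U):
        ○ open, literals {P=F, R=T, S=F, U=F}.
0 branches closed, 3 open.
Each open branch fixes some atoms; the unmentioned ones are free. Counting distinct full assignments: branch {P=F, R=T, S=F, U=T} (Q, T) contributes 4 new; branch {P=F, R=T, S=F, T=F} (Q, U) contributes 2 new; branch {P=F, R=T, S=F, U=F} (Q, T) contributes 2 new. Total: 8.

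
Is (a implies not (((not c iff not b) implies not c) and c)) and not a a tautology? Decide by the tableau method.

Not valid

Assume the negation and expand:
Initial set: {not ((a implies not (((not c iff not b) implies not c) and c)) and not a)}.
not ((a implies not (((not c iff not b) implies not c) and c)) and not a): β-rule — branch into not (a implies not (((not c iff not b) implies not c) and c))  //  not not a.
  branch 1 (add not (a implies not (((not c iff not b) implies not c) and c))):
    not (a implies not (((not c iff not b) implies not c) and c)): α-rule — add a, not not (((not c iff not b) implies not c) and c).
    not not (((not c iff not b) implies not c) and c): α-rule — add ((not c iff not b) implies not c), c.
    ((not c iff not b) implies not c): β-rule — branch into not (not c iff not b)  //  not c.
      branch 1.1 (add not (not c iff not b)):
        not (not c iff not b): β-rule — branch into not c, not not b  //  not not c, not b.
          branch 1.1.1 (add not c, not not b):
            × closes — contains both c and not c.
          branch 1.1.2 (add not not c, not b):
            ○ open, literals {a=true, b=false, c=true}.
      branch 1.2 (add not c):
        × closes — contains both c and not c.
  branch 2 (add not not a):
    ○ open, literals {a=true}.
2 branches closed, 2 open.
An open branch gives a countermodel: a=true, b=false, c=true (unmentioned atoms arbitrary); under it the original formula is false.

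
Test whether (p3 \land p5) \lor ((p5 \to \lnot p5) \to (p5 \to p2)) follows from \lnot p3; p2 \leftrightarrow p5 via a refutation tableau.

Initial set: {\lnot p3; (p2 \leftrightarrow p5); \lnot ((p3 \land p5) \lor ((p5 \to \lnot p5) \to (p5 \to p2)))}.
\lnot ((p3 \land p5) \lor ((p5 \to \lnot p5) \to (p5 \to p2))): α-rule — add \lnot (p3 \land p5), \lnot ((p5 \to \lnot p5) \to (p5 \to p2)).
\lnot ((p5 \to \lnot p5) \to (p5 \to p2)): α-rule — add (p5 \to \lnot p5), \lnot (p5 \to p2).
\lnot (p5 \to p2): α-rule — add p5, \lnot p2.
(p2 \leftrightarrow p5): β-rule — branch into p2, p5  //  \lnot p2, \lnot p5.
  branch 1 (add p2, p5):
    × closes — contains both p2 and \lnot p2.
  branch 2 (add \lnot p2, \lnot p5):
    × closes — contains both p5 and \lnot p5.
All 2 branches close.
Every branch closed, so the premises entail the conclusion.

Yes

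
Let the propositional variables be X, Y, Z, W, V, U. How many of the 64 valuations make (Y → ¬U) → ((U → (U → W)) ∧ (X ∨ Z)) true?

46

Initial set: {((Y → ¬U) → ((U → (U → W)) ∧ (X ∨ Z)))}.
((Y → ¬U) → ((U → (U → W)) ∧ (X ∨ Z))): β-rule — branch into ¬(Y → ¬U)  //  ((U → (U → W)) ∧ (X ∨ Z)).
  branch 1 (add ¬(Y → ¬U)):
    ¬(Y → ¬U): α-rule — add Y, ¬¬U.
    ○ open, literals {U=true, Y=true}.
  branch 2 (add ((U → (U → W)) ∧ (X ∨ Z))):
    ((U → (U → W)) ∧ (X ∨ Z)): α-rule — add (U → (U → W)), (X ∨ Z).
    (U → (U → W)): β-rule — branch into ¬U  //  (U → W).
      branch 2.1 (add ¬U):
        (X ∨ Z): β-rule — branch into X  //  Z.
          branch 2.1.1 (add X):
            ○ open, literals {U=false, X=true}.
          branch 2.1.2 (add Z):
            ○ open, literals {U=false, Z=true}.
      branch 2.2 (add (U → W)):
        (X ∨ Z): β-rule — branch into X  //  Z.
          branch 2.2.1 (add X):
            (U → W): β-rule — branch into ¬U  //  W.
              branch 2.2.1.1 (add ¬U):
                ○ open, literals {U=false, X=true}.
              branch 2.2.1.2 (add W):
                ○ open, literals {W=true, X=true}.
          branch 2.2.2 (add Z):
            (U → W): β-rule — branch into ¬U  //  W.
              branch 2.2.2.1 (add ¬U):
                ○ open, literals {U=false, Z=true}.
              branch 2.2.2.2 (add W):
                ○ open, literals {W=true, Z=true}.
0 branches closed, 7 open.
Each open branch fixes some atoms; the unmentioned ones are free. Counting distinct full assignments: branch {U=true, Y=true} (X, Z, W, V) contributes 16 new; branch {U=false, X=true} (Y, Z, W, V) contributes 16 new; branch {U=false, Z=true} (X, Y, W, V) contributes 8 new; branch {U=false, X=true} (Y, Z, W, V) contributes 0 new; branch {W=true, X=true} (Y, Z, V, U) contributes 4 new; branch {U=false, Z=true} (X, Y, W, V) contributes 0 new; branch {W=true, Z=true} (X, Y, V, U) contributes 2 new. Total: 46.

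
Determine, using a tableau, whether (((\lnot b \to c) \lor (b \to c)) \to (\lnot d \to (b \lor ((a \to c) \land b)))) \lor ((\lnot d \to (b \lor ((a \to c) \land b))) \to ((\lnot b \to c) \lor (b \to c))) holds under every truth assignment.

Valid

Assume the negation and expand:
Initial set: {\lnot ((((\lnot b \to c) \lor (b \to c)) \to (\lnot d \to (b \lor ((a \to c) \land b)))) \lor ((\lnot d \to (b \lor ((a \to c) \land b))) \to ((\lnot b \to c) \lor (b \to c))))}.
\lnot ((((\lnot b \to c) \lor (b \to c)) \to (\lnot d \to (b \lor ((a \to c) \land b)))) \lor ((\lnot d \to (b \lor ((a \to c) \land b))) \to ((\lnot b \to c) \lor (b \to c)))): α-rule — add \lnot (((\lnot b \to c) \lor (b \to c)) \to (\lnot d \to (b \lor ((a \to c) \land b)))), \lnot ((\lnot d \to (b \lor ((a \to c) \land b))) \to ((\lnot b \to c) \lor (b \to c))).
\lnot (((\lnot b \to c) \lor (b \to c)) \to (\lnot d \to (b \lor ((a \to c) \land b)))): α-rule — add ((\lnot b \to c) \lor (b \to c)), \lnot (\lnot d \to (b \lor ((a \to c) \land b))).
\lnot ((\lnot d \to (b \lor ((a \to c) \land b))) \to ((\lnot b \to c) \lor (b \to c))): α-rule — add (\lnot d \to (b \lor ((a \to c) \land b))), \lnot ((\lnot b \to c) \lor (b \to c)).
\lnot (\lnot d \to (b \lor ((a \to c) \land b))): α-rule — add \lnot d, \lnot (b \lor ((a \to c) \land b)).
\lnot ((\lnot b \to c) \lor (b \to c)): α-rule — add \lnot (\lnot b \to c), \lnot (b \to c).
\lnot (b \lor ((a \to c) \land b)): α-rule — add \lnot b, \lnot ((a \to c) \land b).
\lnot (\lnot b \to c): α-rule — add \lnot b, \lnot c.
\lnot (b \to c): α-rule — add b, \lnot c.
× closes — contains both b and \lnot b.
All 1 branch closes.
Every branch closed, so the negation is unsatisfiable and the formula is valid.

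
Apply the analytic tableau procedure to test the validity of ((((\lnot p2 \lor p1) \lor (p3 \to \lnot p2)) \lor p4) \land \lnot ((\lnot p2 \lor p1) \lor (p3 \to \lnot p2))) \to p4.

Valid

Assume the negation and expand:
Initial set: {\lnot (((((\lnot p2 \lor p1) \lor (p3 \to \lnot p2)) \lor p4) \land \lnot ((\lnot p2 \lor p1) \lor (p3 \to \lnot p2))) \to p4)}.
\lnot (((((\lnot p2 \lor p1) \lor (p3 \to \lnot p2)) \lor p4) \land \lnot ((\lnot p2 \lor p1) \lor (p3 \to \lnot p2))) \to p4): α-rule — add ((((\lnot p2 \lor p1) \lor (p3 \to \lnot p2)) \lor p4) \land \lnot ((\lnot p2 \lor p1) \lor (p3 \to \lnot p2))), \lnot p4.
((((\lnot p2 \lor p1) \lor (p3 \to \lnot p2)) \lor p4) \land \lnot ((\lnot p2 \lor p1) \lor (p3 \to \lnot p2))): α-rule — add (((\lnot p2 \lor p1) \lor (p3 \to \lnot p2)) \lor p4), \lnot ((\lnot p2 \lor p1) \lor (p3 \to \lnot p2)).
\lnot ((\lnot p2 \lor p1) \lor (p3 \to \lnot p2)): α-rule — add \lnot (\lnot p2 \lor p1), \lnot (p3 \to \lnot p2).
\lnot (\lnot p2 \lor p1): α-rule — add \lnot \lnot p2, \lnot p1.
\lnot (p3 \to \lnot p2): α-rule — add p3, \lnot \lnot p2.
(((\lnot p2 \lor p1) \lor (p3 \to \lnot p2)) \lor p4): β-rule — branch into ((\lnot p2 \lor p1) \lor (p3 \to \lnot p2))  //  p4.
  branch 1 (add ((\lnot p2 \lor p1) \lor (p3 \to \lnot p2))):
    ((\lnot p2 \lor p1) \lor (p3 \to \lnot p2)): β-rule — branch into (\lnot p2 \lor p1)  //  (p3 \to \lnot p2).
      branch 1.1 (add (\lnot p2 \lor p1)):
        (\lnot p2 \lor p1): β-rule — branch into \lnot p2  //  p1.
          branch 1.1.1 (add \lnot p2):
            × closes — contains both p2 and \lnot p2.
          branch 1.1.2 (add p1):
            × closes — contains both p1 and \lnot p1.
      branch 1.2 (add (p3 \to \lnot p2)):
        (p3 \to \lnot p2): β-rule — branch into \lnot p3  //  \lnot p2.
          branch 1.2.1 (add \lnot p3):
            × closes — contains both p3 and \lnot p3.
          branch 1.2.2 (add \lnot p2):
            × closes — contains both p2 and \lnot p2.
  branch 2 (add p4):
    × closes — contains both p4 and \lnot p4.
All 5 branches close.
Every branch closed, so the negation is unsatisfiable and the formula is valid.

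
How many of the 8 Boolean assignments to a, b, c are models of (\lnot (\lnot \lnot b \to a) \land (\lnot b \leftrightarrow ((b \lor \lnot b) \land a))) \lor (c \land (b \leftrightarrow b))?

Initial set: {((\lnot (\lnot \lnot b \to a) \land (\lnot b \leftrightarrow ((b \lor \lnot b) \land a))) \lor (c \land (b \leftrightarrow b)))}.
((\lnot (\lnot \lnot b \to a) \land (\lnot b \leftrightarrow ((b \lor \lnot b) \land a))) \lor (c \land (b \leftrightarrow b))): β-rule — branch into (\lnot (\lnot \lnot b \to a) \land (\lnot b \leftrightarrow ((b \lor \lnot b) \land a)))  //  (c \land (b \leftrightarrow b)).
  branch 1 (add (\lnot (\lnot \lnot b \to a) \land (\lnot b \leftrightarrow ((b \lor \lnot b) \land a)))):
    (\lnot (\lnot \lnot b \to a) \land (\lnot b \leftrightarrow ((b \lor \lnot b) \land a))): α-rule — add \lnot (\lnot \lnot b \to a), (\lnot b \leftrightarrow ((b \lor \lnot b) \land a)).
    \lnot (\lnot \lnot b \to a): α-rule — add \lnot \lnot b, \lnot a.
    \lnot \lnot b: drop double negation, giving b.
    (\lnot b \leftrightarrow ((b \lor \lnot b) \land a)): β-rule — branch into \lnot b, ((b \lor \lnot b) \land a)  //  \lnot \lnot b, \lnot ((b \lor \lnot b) \land a).
      branch 1.1 (add \lnot b, ((b \lor \lnot b) \land a)):
        × closes — contains both b and \lnot b.
      branch 1.2 (add \lnot \lnot b, \lnot ((b \lor \lnot b) \land a)):
        \lnot ((b \lor \lnot b) \land a): β-rule — branch into \lnot (b \lor \lnot b)  //  \lnot a.
          branch 1.2.1 (add \lnot (b \lor \lnot b)):
            \lnot (b \lor \lnot b): α-rule — add \lnot b, \lnot \lnot b.
            × closes — contains both b and \lnot b.
          branch 1.2.2 (add \lnot a):
            ○ open, literals {a=0, b=1}.
  branch 2 (add (c \land (b \leftrightarrow b))):
    (c \land (b \leftrightarrow b)): α-rule — add c, (b \leftrightarrow b).
    (b \leftrightarrow b): β-rule — branch into b, b  //  \lnot b, \lnot b.
      branch 2.1 (add b, b):
        ○ open, literals {b=1, c=1}.
      branch 2.2 (add \lnot b, \lnot b):
        ○ open, literals {b=0, c=1}.
2 branches closed, 3 open.
Each open branch fixes some atoms; the unmentioned ones are free. Counting distinct full assignments: branch {a=0, b=1} (c) contributes 2 new; branch {b=1, c=1} (a) contributes 1 new; branch {b=0, c=1} (a) contributes 2 new. Total: 5.

5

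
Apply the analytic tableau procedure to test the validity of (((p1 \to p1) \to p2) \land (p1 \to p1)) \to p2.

Valid

Assume the negation and expand:
Initial set: {\lnot ((((p1 \to p1) \to p2) \land (p1 \to p1)) \to p2)}.
\lnot ((((p1 \to p1) \to p2) \land (p1 \to p1)) \to p2): α-rule — add (((p1 \to p1) \to p2) \land (p1 \to p1)), \lnot p2.
(((p1 \to p1) \to p2) \land (p1 \to p1)): α-rule — add ((p1 \to p1) \to p2), (p1 \to p1).
((p1 \to p1) \to p2): β-rule — branch into \lnot (p1 \to p1)  //  p2.
  branch 1 (add \lnot (p1 \to p1)):
    \lnot (p1 \to p1): α-rule — add p1, \lnot p1.
    × closes — contains both p1 and \lnot p1.
  branch 2 (add p2):
    × closes — contains both p2 and \lnot p2.
All 2 branches close.
Every branch closed, so the negation is unsatisfiable and the formula is valid.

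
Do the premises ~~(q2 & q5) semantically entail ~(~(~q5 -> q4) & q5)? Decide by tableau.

Initial set: {T ~~(q2 & q5); F ~(~(~q5 -> q4) & q5)}.
T ~~(q2 & q5): drop double negation, giving T (q2 & q5).
F ~(~(~q5 -> q4) & q5): α-rule — add T ~(~q5 -> q4), T q5.
T (q2 & q5): α-rule — add T q2, T q5.
T ~(~q5 -> q4): α-rule — add T ~q5, F q4.
× closes — contains both q5 and ~q5.
All 1 branch closes.
Every branch closed, so the premises entail the conclusion.

Yes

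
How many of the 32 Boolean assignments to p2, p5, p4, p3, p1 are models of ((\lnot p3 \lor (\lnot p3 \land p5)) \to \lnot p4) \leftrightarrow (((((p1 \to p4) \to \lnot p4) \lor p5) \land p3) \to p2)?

Initial set: {(((\lnot p3 \lor (\lnot p3 \land p5)) \to \lnot p4) \leftrightarrow (((((p1 \to p4) \to \lnot p4) \lor p5) \land p3) \to p2))}.
(((\lnot p3 \lor (\lnot p3 \land p5)) \to \lnot p4) \leftrightarrow (((((p1 \to p4) \to \lnot p4) \lor p5) \land p3) \to p2)): β-rule — branch into ((\lnot p3 \lor (\lnot p3 \land p5)) \to \lnot p4), (((((p1 \to p4) \to \lnot p4) \lor p5) \land p3) \to p2)  //  \lnot ((\lnot p3 \lor (\lnot p3 \land p5)) \to \lnot p4), \lnot (((((p1 \to p4) \to \lnot p4) \lor p5) \land p3) \to p2).
  branch 1 (add ((\lnot p3 \lor (\lnot p3 \land p5)) \to \lnot p4), (((((p1 \to p4) \to \lnot p4) \lor p5) \land p3) \to p2)):
    ((\lnot p3 \lor (\lnot p3 \land p5)) \to \lnot p4): β-rule — branch into \lnot (\lnot p3 \lor (\lnot p3 \land p5))  //  \lnot p4.
      branch 1.1 (add \lnot (\lnot p3 \lor (\lnot p3 \land p5))):
        \lnot (\lnot p3 \lor (\lnot p3 \land p5)): α-rule — add \lnot \lnot p3, \lnot (\lnot p3 \land p5).
        (((((p1 \to p4) \to \lnot p4) \lor p5) \land p3) \to p2): β-rule — branch into \lnot ((((p1 \to p4) \to \lnot p4) \lor p5) \land p3)  //  p2.
          branch 1.1.1 (add \lnot ((((p1 \to p4) \to \lnot p4) \lor p5) \land p3)):
            \lnot (\lnot p3 \land p5): β-rule — branch into \lnot \lnot p3  //  \lnot p5.
              branch 1.1.1.1 (add \lnot \lnot p3):
                \lnot ((((p1 \to p4) \to \lnot p4) \lor p5) \land p3): β-rule — branch into \lnot (((p1 \to p4) \to \lnot p4) \lor p5)  //  \lnot p3.
                  branch 1.1.1.1.1 (add \lnot (((p1 \to p4) \to \lnot p4) \lor p5)):
                    \lnot (((p1 \to p4) \to \lnot p4) \lor p5): α-rule — add \lnot ((p1 \to p4) \to \lnot p4), \lnot p5.
                    \lnot ((p1 \to p4) \to \lnot p4): α-rule — add (p1 \to p4), \lnot \lnot p4.
                    (p1 \to p4): β-rule — branch into \lnot p1  //  p4.
                      branch 1.1.1.1.1.1 (add \lnot p1):
                        ○ open, literals {p1=F, p3=T, p4=T, p5=F}.
                      branch 1.1.1.1.1.2 (add p4):
                        ○ open, literals {p3=T, p4=T, p5=F}.
                  branch 1.1.1.1.2 (add \lnot p3):
                    × closes — contains both p3 and \lnot p3.
              branch 1.1.1.2 (add \lnot p5):
                \lnot ((((p1 \to p4) \to \lnot p4) \lor p5) \land p3): β-rule — branch into \lnot (((p1 \to p4) \to \lnot p4) \lor p5)  //  \lnot p3.
                  branch 1.1.1.2.1 (add \lnot (((p1 \to p4) \to \lnot p4) \lor p5)):
                    \lnot (((p1 \to p4) \to \lnot p4) \lor p5): α-rule — add \lnot ((p1 \to p4) \to \lnot p4), \lnot p5.
                    \lnot ((p1 \to p4) \to \lnot p4): α-rule — add (p1 \to p4), \lnot \lnot p4.
                    (p1 \to p4): β-rule — branch into \lnot p1  //  p4.
                      branch 1.1.1.2.1.1 (add \lnot p1):
                        ○ open, literals {p1=F, p3=T, p4=T, p5=F}.
                      branch 1.1.1.2.1.2 (add p4):
                        ○ open, literals {p3=T, p4=T, p5=F}.
                  branch 1.1.1.2.2 (add \lnot p3):
                    × closes — contains both p3 and \lnot p3.
          branch 1.1.2 (add p2):
            \lnot (\lnot p3 \land p5): β-rule — branch into \lnot \lnot p3  //  \lnot p5.
              branch 1.1.2.1 (add \lnot \lnot p3):
                ○ open, literals {p2=T, p3=T}.
              branch 1.1.2.2 (add \lnot p5):
                ○ open, literals {p2=T, p3=T, p5=F}.
      branch 1.2 (add \lnot p4):
        (((((p1 \to p4) \to \lnot p4) \lor p5) \land p3) \to p2): β-rule — branch into \lnot ((((p1 \to p4) \to \lnot p4) \lor p5) \land p3)  //  p2.
          branch 1.2.1 (add \lnot ((((p1 \to p4) \to \lnot p4) \lor p5) \land p3)):
            \lnot ((((p1 \to p4) \to \lnot p4) \lor p5) \land p3): β-rule — branch into \lnot (((p1 \to p4) \to \lnot p4) \lor p5)  //  \lnot p3.
              branch 1.2.1.1 (add \lnot (((p1 \to p4) \to \lnot p4) \lor p5)):
                \lnot (((p1 \to p4) \to \lnot p4) \lor p5): α-rule — add \lnot ((p1 \to p4) \to \lnot p4), \lnot p5.
                \lnot ((p1 \to p4) \to \lnot p4): α-rule — add (p1 \to p4), \lnot \lnot p4.
                × closes — contains both p4 and \lnot p4.
              branch 1.2.1.2 (add \lnot p3):
                ○ open, literals {p3=F, p4=F}.
          branch 1.2.2 (add p2):
            ○ open, literals {p2=T, p4=F}.
  branch 2 (add \lnot ((\lnot p3 \lor (\lnot p3 \land p5)) \to \lnot p4), \lnot (((((p1 \to p4) \to \lnot p4) \lor p5) \land p3) \to p2)):
    \lnot ((\lnot p3 \lor (\lnot p3 \land p5)) \to \lnot p4): α-rule — add (\lnot p3 \lor (\lnot p3 \land p5)), \lnot \lnot p4.
    \lnot (((((p1 \to p4) \to \lnot p4) \lor p5) \land p3) \to p2): α-rule — add ((((p1 \to p4) \to \lnot p4) \lor p5) \land p3), \lnot p2.
    ((((p1 \to p4) \to \lnot p4) \lor p5) \land p3): α-rule — add (((p1 \to p4) \to \lnot p4) \lor p5), p3.
    (\lnot p3 \lor (\lnot p3 \land p5)): β-rule — branch into \lnot p3  //  (\lnot p3 \land p5).
      branch 2.1 (add \lnot p3):
        × closes — contains both p3 and \lnot p3.
      branch 2.2 (add (\lnot p3 \land p5)):
        (\lnot p3 \land p5): α-rule — add \lnot p3, p5.
        × closes — contains both p3 and \lnot p3.
5 branches closed, 8 open.
Each open branch fixes some atoms; the unmentioned ones are free. Counting distinct full assignments: branch {p1=F, p3=T, p4=T, p5=F} (p2) contributes 2 new; branch {p3=T, p4=T, p5=F} (p2, p1) contributes 2 new; branch {p1=F, p3=T, p4=T, p5=F} (p2) contributes 0 new; branch {p3=T, p4=T, p5=F} (p2, p1) contributes 0 new; branch {p2=T, p3=T} (p5, p4, p1) contributes 6 new; branch {p2=T, p3=T, p5=F} (p4, p1) contributes 0 new; branch {p3=F, p4=F} (p2, p5, p1) contributes 8 new; branch {p2=T, p4=F} (p5, p3, p1) contributes 0 new. Total: 18.

18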